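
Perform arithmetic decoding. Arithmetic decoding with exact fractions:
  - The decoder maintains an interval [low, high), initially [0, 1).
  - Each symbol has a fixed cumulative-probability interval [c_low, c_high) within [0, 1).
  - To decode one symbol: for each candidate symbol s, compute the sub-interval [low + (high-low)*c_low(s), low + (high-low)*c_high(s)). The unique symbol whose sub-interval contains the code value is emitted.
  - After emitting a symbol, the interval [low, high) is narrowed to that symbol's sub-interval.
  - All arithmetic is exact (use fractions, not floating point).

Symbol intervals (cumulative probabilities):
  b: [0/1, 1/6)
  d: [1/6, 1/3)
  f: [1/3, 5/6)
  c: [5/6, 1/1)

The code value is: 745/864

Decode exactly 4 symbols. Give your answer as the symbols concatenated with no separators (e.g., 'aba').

Step 1: interval [0/1, 1/1), width = 1/1 - 0/1 = 1/1
  'b': [0/1 + 1/1*0/1, 0/1 + 1/1*1/6) = [0/1, 1/6)
  'd': [0/1 + 1/1*1/6, 0/1 + 1/1*1/3) = [1/6, 1/3)
  'f': [0/1 + 1/1*1/3, 0/1 + 1/1*5/6) = [1/3, 5/6)
  'c': [0/1 + 1/1*5/6, 0/1 + 1/1*1/1) = [5/6, 1/1) <- contains code 745/864
  emit 'c', narrow to [5/6, 1/1)
Step 2: interval [5/6, 1/1), width = 1/1 - 5/6 = 1/6
  'b': [5/6 + 1/6*0/1, 5/6 + 1/6*1/6) = [5/6, 31/36)
  'd': [5/6 + 1/6*1/6, 5/6 + 1/6*1/3) = [31/36, 8/9) <- contains code 745/864
  'f': [5/6 + 1/6*1/3, 5/6 + 1/6*5/6) = [8/9, 35/36)
  'c': [5/6 + 1/6*5/6, 5/6 + 1/6*1/1) = [35/36, 1/1)
  emit 'd', narrow to [31/36, 8/9)
Step 3: interval [31/36, 8/9), width = 8/9 - 31/36 = 1/36
  'b': [31/36 + 1/36*0/1, 31/36 + 1/36*1/6) = [31/36, 187/216) <- contains code 745/864
  'd': [31/36 + 1/36*1/6, 31/36 + 1/36*1/3) = [187/216, 47/54)
  'f': [31/36 + 1/36*1/3, 31/36 + 1/36*5/6) = [47/54, 191/216)
  'c': [31/36 + 1/36*5/6, 31/36 + 1/36*1/1) = [191/216, 8/9)
  emit 'b', narrow to [31/36, 187/216)
Step 4: interval [31/36, 187/216), width = 187/216 - 31/36 = 1/216
  'b': [31/36 + 1/216*0/1, 31/36 + 1/216*1/6) = [31/36, 1117/1296)
  'd': [31/36 + 1/216*1/6, 31/36 + 1/216*1/3) = [1117/1296, 559/648) <- contains code 745/864
  'f': [31/36 + 1/216*1/3, 31/36 + 1/216*5/6) = [559/648, 1121/1296)
  'c': [31/36 + 1/216*5/6, 31/36 + 1/216*1/1) = [1121/1296, 187/216)
  emit 'd', narrow to [1117/1296, 559/648)

Answer: cdbd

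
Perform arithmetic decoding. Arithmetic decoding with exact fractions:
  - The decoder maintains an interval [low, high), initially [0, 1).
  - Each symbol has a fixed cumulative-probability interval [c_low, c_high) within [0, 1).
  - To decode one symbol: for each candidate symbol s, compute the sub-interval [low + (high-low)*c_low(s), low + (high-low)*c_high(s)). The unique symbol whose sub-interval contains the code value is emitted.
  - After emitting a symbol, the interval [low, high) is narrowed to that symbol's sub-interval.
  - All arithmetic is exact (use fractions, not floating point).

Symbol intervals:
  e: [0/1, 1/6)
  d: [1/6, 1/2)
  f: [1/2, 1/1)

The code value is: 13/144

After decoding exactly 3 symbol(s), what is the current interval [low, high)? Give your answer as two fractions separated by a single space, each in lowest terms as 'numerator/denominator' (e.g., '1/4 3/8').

Step 1: interval [0/1, 1/1), width = 1/1 - 0/1 = 1/1
  'e': [0/1 + 1/1*0/1, 0/1 + 1/1*1/6) = [0/1, 1/6) <- contains code 13/144
  'd': [0/1 + 1/1*1/6, 0/1 + 1/1*1/2) = [1/6, 1/2)
  'f': [0/1 + 1/1*1/2, 0/1 + 1/1*1/1) = [1/2, 1/1)
  emit 'e', narrow to [0/1, 1/6)
Step 2: interval [0/1, 1/6), width = 1/6 - 0/1 = 1/6
  'e': [0/1 + 1/6*0/1, 0/1 + 1/6*1/6) = [0/1, 1/36)
  'd': [0/1 + 1/6*1/6, 0/1 + 1/6*1/2) = [1/36, 1/12)
  'f': [0/1 + 1/6*1/2, 0/1 + 1/6*1/1) = [1/12, 1/6) <- contains code 13/144
  emit 'f', narrow to [1/12, 1/6)
Step 3: interval [1/12, 1/6), width = 1/6 - 1/12 = 1/12
  'e': [1/12 + 1/12*0/1, 1/12 + 1/12*1/6) = [1/12, 7/72) <- contains code 13/144
  'd': [1/12 + 1/12*1/6, 1/12 + 1/12*1/2) = [7/72, 1/8)
  'f': [1/12 + 1/12*1/2, 1/12 + 1/12*1/1) = [1/8, 1/6)
  emit 'e', narrow to [1/12, 7/72)

Answer: 1/12 7/72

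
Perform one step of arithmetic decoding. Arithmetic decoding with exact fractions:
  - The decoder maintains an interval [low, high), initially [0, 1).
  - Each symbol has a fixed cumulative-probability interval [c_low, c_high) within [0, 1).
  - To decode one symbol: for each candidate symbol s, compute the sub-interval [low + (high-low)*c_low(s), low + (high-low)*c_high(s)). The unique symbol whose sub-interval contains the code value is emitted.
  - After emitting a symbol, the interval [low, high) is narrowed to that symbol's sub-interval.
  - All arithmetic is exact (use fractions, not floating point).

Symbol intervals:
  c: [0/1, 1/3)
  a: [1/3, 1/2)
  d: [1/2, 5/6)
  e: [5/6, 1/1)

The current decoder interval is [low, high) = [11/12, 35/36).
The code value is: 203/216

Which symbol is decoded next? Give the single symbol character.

Interval width = high − low = 35/36 − 11/12 = 1/18
Scaled code = (code − low) / width = (203/216 − 11/12) / 1/18 = 5/12
  c: [0/1, 1/3) 
  a: [1/3, 1/2) ← scaled code falls here ✓
  d: [1/2, 5/6) 
  e: [5/6, 1/1) 

Answer: a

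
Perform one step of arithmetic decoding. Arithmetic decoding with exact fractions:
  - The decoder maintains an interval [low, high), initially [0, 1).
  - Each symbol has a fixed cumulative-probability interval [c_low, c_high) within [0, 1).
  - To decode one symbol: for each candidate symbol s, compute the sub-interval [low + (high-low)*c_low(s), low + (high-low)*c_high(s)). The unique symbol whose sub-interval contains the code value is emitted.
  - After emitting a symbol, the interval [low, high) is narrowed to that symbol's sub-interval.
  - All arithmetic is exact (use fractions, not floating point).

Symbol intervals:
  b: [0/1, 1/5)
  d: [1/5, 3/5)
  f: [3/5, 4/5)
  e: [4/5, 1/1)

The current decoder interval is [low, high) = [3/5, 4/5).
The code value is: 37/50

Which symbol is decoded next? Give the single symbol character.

Answer: f

Derivation:
Interval width = high − low = 4/5 − 3/5 = 1/5
Scaled code = (code − low) / width = (37/50 − 3/5) / 1/5 = 7/10
  b: [0/1, 1/5) 
  d: [1/5, 3/5) 
  f: [3/5, 4/5) ← scaled code falls here ✓
  e: [4/5, 1/1) 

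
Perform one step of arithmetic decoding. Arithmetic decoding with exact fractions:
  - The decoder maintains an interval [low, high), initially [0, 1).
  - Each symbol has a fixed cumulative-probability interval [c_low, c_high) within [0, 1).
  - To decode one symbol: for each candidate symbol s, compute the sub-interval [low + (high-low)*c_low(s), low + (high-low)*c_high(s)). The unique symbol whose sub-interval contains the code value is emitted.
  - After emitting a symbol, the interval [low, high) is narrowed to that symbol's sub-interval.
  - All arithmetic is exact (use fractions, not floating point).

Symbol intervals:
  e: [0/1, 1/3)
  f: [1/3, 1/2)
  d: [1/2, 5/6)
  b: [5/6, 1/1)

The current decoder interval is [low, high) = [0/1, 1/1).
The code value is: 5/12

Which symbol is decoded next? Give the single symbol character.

Interval width = high − low = 1/1 − 0/1 = 1/1
Scaled code = (code − low) / width = (5/12 − 0/1) / 1/1 = 5/12
  e: [0/1, 1/3) 
  f: [1/3, 1/2) ← scaled code falls here ✓
  d: [1/2, 5/6) 
  b: [5/6, 1/1) 

Answer: f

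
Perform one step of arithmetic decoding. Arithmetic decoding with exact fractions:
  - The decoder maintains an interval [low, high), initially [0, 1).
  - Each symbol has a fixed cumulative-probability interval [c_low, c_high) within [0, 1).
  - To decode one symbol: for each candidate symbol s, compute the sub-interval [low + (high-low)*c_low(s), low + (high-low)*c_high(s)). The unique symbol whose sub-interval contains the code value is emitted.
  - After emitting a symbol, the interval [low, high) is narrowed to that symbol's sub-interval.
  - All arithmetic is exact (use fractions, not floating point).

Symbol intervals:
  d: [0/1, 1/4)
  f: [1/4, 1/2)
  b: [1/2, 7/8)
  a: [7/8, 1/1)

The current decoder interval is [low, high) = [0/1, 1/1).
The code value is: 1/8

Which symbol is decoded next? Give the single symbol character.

Answer: d

Derivation:
Interval width = high − low = 1/1 − 0/1 = 1/1
Scaled code = (code − low) / width = (1/8 − 0/1) / 1/1 = 1/8
  d: [0/1, 1/4) ← scaled code falls here ✓
  f: [1/4, 1/2) 
  b: [1/2, 7/8) 
  a: [7/8, 1/1) 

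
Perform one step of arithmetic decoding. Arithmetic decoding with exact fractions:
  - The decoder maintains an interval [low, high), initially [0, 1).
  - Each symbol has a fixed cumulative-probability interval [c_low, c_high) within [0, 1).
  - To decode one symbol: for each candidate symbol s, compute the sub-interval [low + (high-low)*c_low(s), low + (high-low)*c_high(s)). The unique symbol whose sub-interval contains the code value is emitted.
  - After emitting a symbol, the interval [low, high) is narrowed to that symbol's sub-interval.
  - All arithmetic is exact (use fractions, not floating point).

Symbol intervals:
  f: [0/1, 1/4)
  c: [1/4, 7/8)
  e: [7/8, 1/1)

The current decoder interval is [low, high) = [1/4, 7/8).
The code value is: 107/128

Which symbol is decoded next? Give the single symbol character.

Answer: e

Derivation:
Interval width = high − low = 7/8 − 1/4 = 5/8
Scaled code = (code − low) / width = (107/128 − 1/4) / 5/8 = 15/16
  f: [0/1, 1/4) 
  c: [1/4, 7/8) 
  e: [7/8, 1/1) ← scaled code falls here ✓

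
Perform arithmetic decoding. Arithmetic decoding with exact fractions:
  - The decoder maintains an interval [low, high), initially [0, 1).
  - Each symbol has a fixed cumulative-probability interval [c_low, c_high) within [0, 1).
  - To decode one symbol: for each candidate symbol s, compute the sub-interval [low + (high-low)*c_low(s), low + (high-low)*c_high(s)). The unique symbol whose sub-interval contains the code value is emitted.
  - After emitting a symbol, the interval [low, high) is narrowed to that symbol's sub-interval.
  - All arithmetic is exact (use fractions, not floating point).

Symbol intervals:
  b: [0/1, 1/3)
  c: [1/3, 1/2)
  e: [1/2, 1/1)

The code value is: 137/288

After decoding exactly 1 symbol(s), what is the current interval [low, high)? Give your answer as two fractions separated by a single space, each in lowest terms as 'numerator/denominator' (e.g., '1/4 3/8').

Answer: 1/3 1/2

Derivation:
Step 1: interval [0/1, 1/1), width = 1/1 - 0/1 = 1/1
  'b': [0/1 + 1/1*0/1, 0/1 + 1/1*1/3) = [0/1, 1/3)
  'c': [0/1 + 1/1*1/3, 0/1 + 1/1*1/2) = [1/3, 1/2) <- contains code 137/288
  'e': [0/1 + 1/1*1/2, 0/1 + 1/1*1/1) = [1/2, 1/1)
  emit 'c', narrow to [1/3, 1/2)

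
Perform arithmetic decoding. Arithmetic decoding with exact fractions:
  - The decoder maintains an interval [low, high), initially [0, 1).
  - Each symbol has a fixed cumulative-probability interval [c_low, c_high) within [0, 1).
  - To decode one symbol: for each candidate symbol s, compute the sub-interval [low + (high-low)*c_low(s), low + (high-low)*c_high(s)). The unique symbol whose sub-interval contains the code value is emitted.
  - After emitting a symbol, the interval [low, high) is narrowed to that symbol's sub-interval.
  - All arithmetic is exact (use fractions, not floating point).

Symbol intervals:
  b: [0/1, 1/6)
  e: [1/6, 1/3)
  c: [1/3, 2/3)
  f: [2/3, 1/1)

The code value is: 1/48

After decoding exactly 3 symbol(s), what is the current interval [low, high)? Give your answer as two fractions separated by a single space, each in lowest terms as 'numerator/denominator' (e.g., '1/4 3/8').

Step 1: interval [0/1, 1/1), width = 1/1 - 0/1 = 1/1
  'b': [0/1 + 1/1*0/1, 0/1 + 1/1*1/6) = [0/1, 1/6) <- contains code 1/48
  'e': [0/1 + 1/1*1/6, 0/1 + 1/1*1/3) = [1/6, 1/3)
  'c': [0/1 + 1/1*1/3, 0/1 + 1/1*2/3) = [1/3, 2/3)
  'f': [0/1 + 1/1*2/3, 0/1 + 1/1*1/1) = [2/3, 1/1)
  emit 'b', narrow to [0/1, 1/6)
Step 2: interval [0/1, 1/6), width = 1/6 - 0/1 = 1/6
  'b': [0/1 + 1/6*0/1, 0/1 + 1/6*1/6) = [0/1, 1/36) <- contains code 1/48
  'e': [0/1 + 1/6*1/6, 0/1 + 1/6*1/3) = [1/36, 1/18)
  'c': [0/1 + 1/6*1/3, 0/1 + 1/6*2/3) = [1/18, 1/9)
  'f': [0/1 + 1/6*2/3, 0/1 + 1/6*1/1) = [1/9, 1/6)
  emit 'b', narrow to [0/1, 1/36)
Step 3: interval [0/1, 1/36), width = 1/36 - 0/1 = 1/36
  'b': [0/1 + 1/36*0/1, 0/1 + 1/36*1/6) = [0/1, 1/216)
  'e': [0/1 + 1/36*1/6, 0/1 + 1/36*1/3) = [1/216, 1/108)
  'c': [0/1 + 1/36*1/3, 0/1 + 1/36*2/3) = [1/108, 1/54)
  'f': [0/1 + 1/36*2/3, 0/1 + 1/36*1/1) = [1/54, 1/36) <- contains code 1/48
  emit 'f', narrow to [1/54, 1/36)

Answer: 1/54 1/36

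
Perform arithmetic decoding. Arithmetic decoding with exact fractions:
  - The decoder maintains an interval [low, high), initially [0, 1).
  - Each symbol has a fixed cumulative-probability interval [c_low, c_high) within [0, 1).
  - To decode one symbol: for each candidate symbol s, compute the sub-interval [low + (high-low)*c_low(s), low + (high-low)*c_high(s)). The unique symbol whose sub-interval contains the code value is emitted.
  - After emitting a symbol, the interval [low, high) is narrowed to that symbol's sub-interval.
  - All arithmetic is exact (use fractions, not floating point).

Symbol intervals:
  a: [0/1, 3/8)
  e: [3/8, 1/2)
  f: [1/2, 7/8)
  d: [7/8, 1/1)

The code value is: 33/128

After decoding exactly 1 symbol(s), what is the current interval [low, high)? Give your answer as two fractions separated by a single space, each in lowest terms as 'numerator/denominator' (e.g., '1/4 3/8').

Answer: 0/1 3/8

Derivation:
Step 1: interval [0/1, 1/1), width = 1/1 - 0/1 = 1/1
  'a': [0/1 + 1/1*0/1, 0/1 + 1/1*3/8) = [0/1, 3/8) <- contains code 33/128
  'e': [0/1 + 1/1*3/8, 0/1 + 1/1*1/2) = [3/8, 1/2)
  'f': [0/1 + 1/1*1/2, 0/1 + 1/1*7/8) = [1/2, 7/8)
  'd': [0/1 + 1/1*7/8, 0/1 + 1/1*1/1) = [7/8, 1/1)
  emit 'a', narrow to [0/1, 3/8)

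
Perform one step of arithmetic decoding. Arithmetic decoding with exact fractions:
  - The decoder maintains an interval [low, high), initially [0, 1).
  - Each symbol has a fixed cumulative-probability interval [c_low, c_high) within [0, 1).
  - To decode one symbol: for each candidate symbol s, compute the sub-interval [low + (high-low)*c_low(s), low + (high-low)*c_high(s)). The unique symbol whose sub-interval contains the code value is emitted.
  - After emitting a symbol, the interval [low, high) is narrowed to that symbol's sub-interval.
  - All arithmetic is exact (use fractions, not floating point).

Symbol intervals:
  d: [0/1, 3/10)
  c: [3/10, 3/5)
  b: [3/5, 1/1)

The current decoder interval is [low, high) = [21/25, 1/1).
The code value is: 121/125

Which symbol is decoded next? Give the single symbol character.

Answer: b

Derivation:
Interval width = high − low = 1/1 − 21/25 = 4/25
Scaled code = (code − low) / width = (121/125 − 21/25) / 4/25 = 4/5
  d: [0/1, 3/10) 
  c: [3/10, 3/5) 
  b: [3/5, 1/1) ← scaled code falls here ✓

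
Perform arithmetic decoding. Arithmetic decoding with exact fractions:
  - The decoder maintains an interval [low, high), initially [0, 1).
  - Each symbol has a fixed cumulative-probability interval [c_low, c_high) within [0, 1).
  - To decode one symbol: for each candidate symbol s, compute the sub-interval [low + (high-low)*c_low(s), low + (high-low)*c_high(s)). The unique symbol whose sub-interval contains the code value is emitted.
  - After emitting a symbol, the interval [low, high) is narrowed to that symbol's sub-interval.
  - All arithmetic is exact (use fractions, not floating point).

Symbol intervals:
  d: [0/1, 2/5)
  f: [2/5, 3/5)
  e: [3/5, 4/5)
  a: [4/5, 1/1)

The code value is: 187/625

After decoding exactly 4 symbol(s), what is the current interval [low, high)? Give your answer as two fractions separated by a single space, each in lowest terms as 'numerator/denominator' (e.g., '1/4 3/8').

Answer: 186/625 188/625

Derivation:
Step 1: interval [0/1, 1/1), width = 1/1 - 0/1 = 1/1
  'd': [0/1 + 1/1*0/1, 0/1 + 1/1*2/5) = [0/1, 2/5) <- contains code 187/625
  'f': [0/1 + 1/1*2/5, 0/1 + 1/1*3/5) = [2/5, 3/5)
  'e': [0/1 + 1/1*3/5, 0/1 + 1/1*4/5) = [3/5, 4/5)
  'a': [0/1 + 1/1*4/5, 0/1 + 1/1*1/1) = [4/5, 1/1)
  emit 'd', narrow to [0/1, 2/5)
Step 2: interval [0/1, 2/5), width = 2/5 - 0/1 = 2/5
  'd': [0/1 + 2/5*0/1, 0/1 + 2/5*2/5) = [0/1, 4/25)
  'f': [0/1 + 2/5*2/5, 0/1 + 2/5*3/5) = [4/25, 6/25)
  'e': [0/1 + 2/5*3/5, 0/1 + 2/5*4/5) = [6/25, 8/25) <- contains code 187/625
  'a': [0/1 + 2/5*4/5, 0/1 + 2/5*1/1) = [8/25, 2/5)
  emit 'e', narrow to [6/25, 8/25)
Step 3: interval [6/25, 8/25), width = 8/25 - 6/25 = 2/25
  'd': [6/25 + 2/25*0/1, 6/25 + 2/25*2/5) = [6/25, 34/125)
  'f': [6/25 + 2/25*2/5, 6/25 + 2/25*3/5) = [34/125, 36/125)
  'e': [6/25 + 2/25*3/5, 6/25 + 2/25*4/5) = [36/125, 38/125) <- contains code 187/625
  'a': [6/25 + 2/25*4/5, 6/25 + 2/25*1/1) = [38/125, 8/25)
  emit 'e', narrow to [36/125, 38/125)
Step 4: interval [36/125, 38/125), width = 38/125 - 36/125 = 2/125
  'd': [36/125 + 2/125*0/1, 36/125 + 2/125*2/5) = [36/125, 184/625)
  'f': [36/125 + 2/125*2/5, 36/125 + 2/125*3/5) = [184/625, 186/625)
  'e': [36/125 + 2/125*3/5, 36/125 + 2/125*4/5) = [186/625, 188/625) <- contains code 187/625
  'a': [36/125 + 2/125*4/5, 36/125 + 2/125*1/1) = [188/625, 38/125)
  emit 'e', narrow to [186/625, 188/625)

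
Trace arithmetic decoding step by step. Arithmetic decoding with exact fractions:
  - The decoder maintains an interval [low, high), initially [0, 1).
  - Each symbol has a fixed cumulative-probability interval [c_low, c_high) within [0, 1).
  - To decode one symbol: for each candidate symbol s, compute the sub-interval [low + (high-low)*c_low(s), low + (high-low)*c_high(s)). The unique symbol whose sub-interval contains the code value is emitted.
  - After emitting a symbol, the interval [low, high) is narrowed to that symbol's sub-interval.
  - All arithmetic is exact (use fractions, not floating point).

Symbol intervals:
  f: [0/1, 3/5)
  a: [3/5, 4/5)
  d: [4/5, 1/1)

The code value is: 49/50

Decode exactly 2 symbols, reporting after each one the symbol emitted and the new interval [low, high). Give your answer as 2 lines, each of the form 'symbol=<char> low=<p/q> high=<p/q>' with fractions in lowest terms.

Step 1: interval [0/1, 1/1), width = 1/1 - 0/1 = 1/1
  'f': [0/1 + 1/1*0/1, 0/1 + 1/1*3/5) = [0/1, 3/5)
  'a': [0/1 + 1/1*3/5, 0/1 + 1/1*4/5) = [3/5, 4/5)
  'd': [0/1 + 1/1*4/5, 0/1 + 1/1*1/1) = [4/5, 1/1) <- contains code 49/50
  emit 'd', narrow to [4/5, 1/1)
Step 2: interval [4/5, 1/1), width = 1/1 - 4/5 = 1/5
  'f': [4/5 + 1/5*0/1, 4/5 + 1/5*3/5) = [4/5, 23/25)
  'a': [4/5 + 1/5*3/5, 4/5 + 1/5*4/5) = [23/25, 24/25)
  'd': [4/5 + 1/5*4/5, 4/5 + 1/5*1/1) = [24/25, 1/1) <- contains code 49/50
  emit 'd', narrow to [24/25, 1/1)

Answer: symbol=d low=4/5 high=1/1
symbol=d low=24/25 high=1/1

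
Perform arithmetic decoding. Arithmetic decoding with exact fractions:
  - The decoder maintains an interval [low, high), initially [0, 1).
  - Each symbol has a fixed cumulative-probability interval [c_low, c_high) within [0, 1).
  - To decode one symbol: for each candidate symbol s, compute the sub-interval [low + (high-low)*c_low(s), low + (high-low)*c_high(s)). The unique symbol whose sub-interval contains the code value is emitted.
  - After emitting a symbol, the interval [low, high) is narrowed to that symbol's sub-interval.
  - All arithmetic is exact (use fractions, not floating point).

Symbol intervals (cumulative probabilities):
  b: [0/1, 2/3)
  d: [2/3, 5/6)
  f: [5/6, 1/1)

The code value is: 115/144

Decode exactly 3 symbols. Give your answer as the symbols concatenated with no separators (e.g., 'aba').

Step 1: interval [0/1, 1/1), width = 1/1 - 0/1 = 1/1
  'b': [0/1 + 1/1*0/1, 0/1 + 1/1*2/3) = [0/1, 2/3)
  'd': [0/1 + 1/1*2/3, 0/1 + 1/1*5/6) = [2/3, 5/6) <- contains code 115/144
  'f': [0/1 + 1/1*5/6, 0/1 + 1/1*1/1) = [5/6, 1/1)
  emit 'd', narrow to [2/3, 5/6)
Step 2: interval [2/3, 5/6), width = 5/6 - 2/3 = 1/6
  'b': [2/3 + 1/6*0/1, 2/3 + 1/6*2/3) = [2/3, 7/9)
  'd': [2/3 + 1/6*2/3, 2/3 + 1/6*5/6) = [7/9, 29/36) <- contains code 115/144
  'f': [2/3 + 1/6*5/6, 2/3 + 1/6*1/1) = [29/36, 5/6)
  emit 'd', narrow to [7/9, 29/36)
Step 3: interval [7/9, 29/36), width = 29/36 - 7/9 = 1/36
  'b': [7/9 + 1/36*0/1, 7/9 + 1/36*2/3) = [7/9, 43/54)
  'd': [7/9 + 1/36*2/3, 7/9 + 1/36*5/6) = [43/54, 173/216) <- contains code 115/144
  'f': [7/9 + 1/36*5/6, 7/9 + 1/36*1/1) = [173/216, 29/36)
  emit 'd', narrow to [43/54, 173/216)

Answer: ddd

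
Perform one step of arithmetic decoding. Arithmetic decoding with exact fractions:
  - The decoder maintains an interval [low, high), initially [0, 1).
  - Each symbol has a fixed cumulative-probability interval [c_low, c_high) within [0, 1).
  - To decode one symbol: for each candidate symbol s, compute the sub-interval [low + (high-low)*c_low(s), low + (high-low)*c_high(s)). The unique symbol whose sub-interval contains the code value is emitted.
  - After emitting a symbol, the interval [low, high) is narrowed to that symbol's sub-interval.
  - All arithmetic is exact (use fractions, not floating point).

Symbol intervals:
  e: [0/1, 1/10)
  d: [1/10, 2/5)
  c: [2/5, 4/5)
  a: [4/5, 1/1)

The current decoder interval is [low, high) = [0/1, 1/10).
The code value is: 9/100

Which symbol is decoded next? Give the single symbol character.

Answer: a

Derivation:
Interval width = high − low = 1/10 − 0/1 = 1/10
Scaled code = (code − low) / width = (9/100 − 0/1) / 1/10 = 9/10
  e: [0/1, 1/10) 
  d: [1/10, 2/5) 
  c: [2/5, 4/5) 
  a: [4/5, 1/1) ← scaled code falls here ✓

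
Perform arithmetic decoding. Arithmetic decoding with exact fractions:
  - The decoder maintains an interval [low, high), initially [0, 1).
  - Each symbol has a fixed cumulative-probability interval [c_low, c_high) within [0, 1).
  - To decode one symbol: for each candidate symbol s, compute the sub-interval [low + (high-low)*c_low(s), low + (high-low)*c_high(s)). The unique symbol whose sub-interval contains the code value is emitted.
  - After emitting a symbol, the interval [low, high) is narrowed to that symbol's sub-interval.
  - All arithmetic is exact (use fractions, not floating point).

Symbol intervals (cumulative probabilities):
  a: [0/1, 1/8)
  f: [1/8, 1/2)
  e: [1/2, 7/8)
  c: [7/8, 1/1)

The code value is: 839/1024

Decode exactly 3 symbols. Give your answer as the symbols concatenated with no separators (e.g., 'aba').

Answer: eec

Derivation:
Step 1: interval [0/1, 1/1), width = 1/1 - 0/1 = 1/1
  'a': [0/1 + 1/1*0/1, 0/1 + 1/1*1/8) = [0/1, 1/8)
  'f': [0/1 + 1/1*1/8, 0/1 + 1/1*1/2) = [1/8, 1/2)
  'e': [0/1 + 1/1*1/2, 0/1 + 1/1*7/8) = [1/2, 7/8) <- contains code 839/1024
  'c': [0/1 + 1/1*7/8, 0/1 + 1/1*1/1) = [7/8, 1/1)
  emit 'e', narrow to [1/2, 7/8)
Step 2: interval [1/2, 7/8), width = 7/8 - 1/2 = 3/8
  'a': [1/2 + 3/8*0/1, 1/2 + 3/8*1/8) = [1/2, 35/64)
  'f': [1/2 + 3/8*1/8, 1/2 + 3/8*1/2) = [35/64, 11/16)
  'e': [1/2 + 3/8*1/2, 1/2 + 3/8*7/8) = [11/16, 53/64) <- contains code 839/1024
  'c': [1/2 + 3/8*7/8, 1/2 + 3/8*1/1) = [53/64, 7/8)
  emit 'e', narrow to [11/16, 53/64)
Step 3: interval [11/16, 53/64), width = 53/64 - 11/16 = 9/64
  'a': [11/16 + 9/64*0/1, 11/16 + 9/64*1/8) = [11/16, 361/512)
  'f': [11/16 + 9/64*1/8, 11/16 + 9/64*1/2) = [361/512, 97/128)
  'e': [11/16 + 9/64*1/2, 11/16 + 9/64*7/8) = [97/128, 415/512)
  'c': [11/16 + 9/64*7/8, 11/16 + 9/64*1/1) = [415/512, 53/64) <- contains code 839/1024
  emit 'c', narrow to [415/512, 53/64)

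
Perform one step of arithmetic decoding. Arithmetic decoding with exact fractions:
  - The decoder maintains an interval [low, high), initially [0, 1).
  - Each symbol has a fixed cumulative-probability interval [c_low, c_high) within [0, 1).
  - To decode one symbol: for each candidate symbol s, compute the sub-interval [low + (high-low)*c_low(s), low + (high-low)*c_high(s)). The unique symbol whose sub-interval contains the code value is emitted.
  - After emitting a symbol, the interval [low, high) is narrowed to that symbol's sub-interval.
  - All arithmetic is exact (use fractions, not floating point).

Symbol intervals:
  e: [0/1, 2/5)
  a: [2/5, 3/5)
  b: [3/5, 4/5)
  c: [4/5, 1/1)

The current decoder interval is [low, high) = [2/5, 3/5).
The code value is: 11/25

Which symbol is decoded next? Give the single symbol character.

Interval width = high − low = 3/5 − 2/5 = 1/5
Scaled code = (code − low) / width = (11/25 − 2/5) / 1/5 = 1/5
  e: [0/1, 2/5) ← scaled code falls here ✓
  a: [2/5, 3/5) 
  b: [3/5, 4/5) 
  c: [4/5, 1/1) 

Answer: e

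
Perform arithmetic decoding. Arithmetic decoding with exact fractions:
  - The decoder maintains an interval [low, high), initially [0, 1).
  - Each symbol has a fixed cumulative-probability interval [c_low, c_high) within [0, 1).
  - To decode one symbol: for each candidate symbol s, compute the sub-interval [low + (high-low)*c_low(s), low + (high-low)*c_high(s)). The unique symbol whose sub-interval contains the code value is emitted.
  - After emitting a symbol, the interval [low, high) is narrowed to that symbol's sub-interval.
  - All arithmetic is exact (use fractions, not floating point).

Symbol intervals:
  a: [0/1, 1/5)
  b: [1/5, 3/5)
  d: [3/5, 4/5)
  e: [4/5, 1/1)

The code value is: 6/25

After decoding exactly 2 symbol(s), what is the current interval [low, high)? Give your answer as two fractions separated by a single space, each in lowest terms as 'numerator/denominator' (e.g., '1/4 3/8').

Answer: 1/5 7/25

Derivation:
Step 1: interval [0/1, 1/1), width = 1/1 - 0/1 = 1/1
  'a': [0/1 + 1/1*0/1, 0/1 + 1/1*1/5) = [0/1, 1/5)
  'b': [0/1 + 1/1*1/5, 0/1 + 1/1*3/5) = [1/5, 3/5) <- contains code 6/25
  'd': [0/1 + 1/1*3/5, 0/1 + 1/1*4/5) = [3/5, 4/5)
  'e': [0/1 + 1/1*4/5, 0/1 + 1/1*1/1) = [4/5, 1/1)
  emit 'b', narrow to [1/5, 3/5)
Step 2: interval [1/5, 3/5), width = 3/5 - 1/5 = 2/5
  'a': [1/5 + 2/5*0/1, 1/5 + 2/5*1/5) = [1/5, 7/25) <- contains code 6/25
  'b': [1/5 + 2/5*1/5, 1/5 + 2/5*3/5) = [7/25, 11/25)
  'd': [1/5 + 2/5*3/5, 1/5 + 2/5*4/5) = [11/25, 13/25)
  'e': [1/5 + 2/5*4/5, 1/5 + 2/5*1/1) = [13/25, 3/5)
  emit 'a', narrow to [1/5, 7/25)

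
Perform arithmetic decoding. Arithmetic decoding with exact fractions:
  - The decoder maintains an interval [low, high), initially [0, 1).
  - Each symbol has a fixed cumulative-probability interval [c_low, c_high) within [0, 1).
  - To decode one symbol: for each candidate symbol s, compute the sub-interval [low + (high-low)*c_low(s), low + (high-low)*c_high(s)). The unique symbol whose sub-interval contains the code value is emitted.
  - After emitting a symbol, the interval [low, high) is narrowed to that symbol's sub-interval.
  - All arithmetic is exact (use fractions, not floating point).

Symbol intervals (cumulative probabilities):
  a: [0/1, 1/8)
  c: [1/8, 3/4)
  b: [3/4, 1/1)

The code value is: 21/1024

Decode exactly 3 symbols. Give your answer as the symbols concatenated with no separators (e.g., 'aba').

Answer: aca

Derivation:
Step 1: interval [0/1, 1/1), width = 1/1 - 0/1 = 1/1
  'a': [0/1 + 1/1*0/1, 0/1 + 1/1*1/8) = [0/1, 1/8) <- contains code 21/1024
  'c': [0/1 + 1/1*1/8, 0/1 + 1/1*3/4) = [1/8, 3/4)
  'b': [0/1 + 1/1*3/4, 0/1 + 1/1*1/1) = [3/4, 1/1)
  emit 'a', narrow to [0/1, 1/8)
Step 2: interval [0/1, 1/8), width = 1/8 - 0/1 = 1/8
  'a': [0/1 + 1/8*0/1, 0/1 + 1/8*1/8) = [0/1, 1/64)
  'c': [0/1 + 1/8*1/8, 0/1 + 1/8*3/4) = [1/64, 3/32) <- contains code 21/1024
  'b': [0/1 + 1/8*3/4, 0/1 + 1/8*1/1) = [3/32, 1/8)
  emit 'c', narrow to [1/64, 3/32)
Step 3: interval [1/64, 3/32), width = 3/32 - 1/64 = 5/64
  'a': [1/64 + 5/64*0/1, 1/64 + 5/64*1/8) = [1/64, 13/512) <- contains code 21/1024
  'c': [1/64 + 5/64*1/8, 1/64 + 5/64*3/4) = [13/512, 19/256)
  'b': [1/64 + 5/64*3/4, 1/64 + 5/64*1/1) = [19/256, 3/32)
  emit 'a', narrow to [1/64, 13/512)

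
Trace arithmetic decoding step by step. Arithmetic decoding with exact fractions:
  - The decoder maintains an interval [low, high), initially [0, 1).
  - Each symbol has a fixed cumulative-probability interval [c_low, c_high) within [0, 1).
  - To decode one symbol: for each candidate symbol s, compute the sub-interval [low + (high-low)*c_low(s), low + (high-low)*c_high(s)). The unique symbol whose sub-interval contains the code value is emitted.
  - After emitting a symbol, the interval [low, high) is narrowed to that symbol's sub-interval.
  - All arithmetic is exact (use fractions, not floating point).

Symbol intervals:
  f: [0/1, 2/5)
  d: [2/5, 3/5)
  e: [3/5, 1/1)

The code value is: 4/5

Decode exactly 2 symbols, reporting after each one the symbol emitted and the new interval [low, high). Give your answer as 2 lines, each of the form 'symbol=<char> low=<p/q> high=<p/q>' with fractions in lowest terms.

Answer: symbol=e low=3/5 high=1/1
symbol=d low=19/25 high=21/25

Derivation:
Step 1: interval [0/1, 1/1), width = 1/1 - 0/1 = 1/1
  'f': [0/1 + 1/1*0/1, 0/1 + 1/1*2/5) = [0/1, 2/5)
  'd': [0/1 + 1/1*2/5, 0/1 + 1/1*3/5) = [2/5, 3/5)
  'e': [0/1 + 1/1*3/5, 0/1 + 1/1*1/1) = [3/5, 1/1) <- contains code 4/5
  emit 'e', narrow to [3/5, 1/1)
Step 2: interval [3/5, 1/1), width = 1/1 - 3/5 = 2/5
  'f': [3/5 + 2/5*0/1, 3/5 + 2/5*2/5) = [3/5, 19/25)
  'd': [3/5 + 2/5*2/5, 3/5 + 2/5*3/5) = [19/25, 21/25) <- contains code 4/5
  'e': [3/5 + 2/5*3/5, 3/5 + 2/5*1/1) = [21/25, 1/1)
  emit 'd', narrow to [19/25, 21/25)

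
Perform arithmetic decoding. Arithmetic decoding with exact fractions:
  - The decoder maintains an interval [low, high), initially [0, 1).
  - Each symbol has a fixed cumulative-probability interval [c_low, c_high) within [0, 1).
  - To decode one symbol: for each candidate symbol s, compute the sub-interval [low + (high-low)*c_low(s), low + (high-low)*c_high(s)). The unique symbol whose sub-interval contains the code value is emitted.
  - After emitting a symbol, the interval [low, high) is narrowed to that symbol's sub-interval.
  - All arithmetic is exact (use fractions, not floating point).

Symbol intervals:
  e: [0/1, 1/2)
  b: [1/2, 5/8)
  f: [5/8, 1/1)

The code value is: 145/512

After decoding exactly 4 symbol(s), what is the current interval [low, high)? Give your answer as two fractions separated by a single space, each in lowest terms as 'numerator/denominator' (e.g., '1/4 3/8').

Step 1: interval [0/1, 1/1), width = 1/1 - 0/1 = 1/1
  'e': [0/1 + 1/1*0/1, 0/1 + 1/1*1/2) = [0/1, 1/2) <- contains code 145/512
  'b': [0/1 + 1/1*1/2, 0/1 + 1/1*5/8) = [1/2, 5/8)
  'f': [0/1 + 1/1*5/8, 0/1 + 1/1*1/1) = [5/8, 1/1)
  emit 'e', narrow to [0/1, 1/2)
Step 2: interval [0/1, 1/2), width = 1/2 - 0/1 = 1/2
  'e': [0/1 + 1/2*0/1, 0/1 + 1/2*1/2) = [0/1, 1/4)
  'b': [0/1 + 1/2*1/2, 0/1 + 1/2*5/8) = [1/4, 5/16) <- contains code 145/512
  'f': [0/1 + 1/2*5/8, 0/1 + 1/2*1/1) = [5/16, 1/2)
  emit 'b', narrow to [1/4, 5/16)
Step 3: interval [1/4, 5/16), width = 5/16 - 1/4 = 1/16
  'e': [1/4 + 1/16*0/1, 1/4 + 1/16*1/2) = [1/4, 9/32)
  'b': [1/4 + 1/16*1/2, 1/4 + 1/16*5/8) = [9/32, 37/128) <- contains code 145/512
  'f': [1/4 + 1/16*5/8, 1/4 + 1/16*1/1) = [37/128, 5/16)
  emit 'b', narrow to [9/32, 37/128)
Step 4: interval [9/32, 37/128), width = 37/128 - 9/32 = 1/128
  'e': [9/32 + 1/128*0/1, 9/32 + 1/128*1/2) = [9/32, 73/256) <- contains code 145/512
  'b': [9/32 + 1/128*1/2, 9/32 + 1/128*5/8) = [73/256, 293/1024)
  'f': [9/32 + 1/128*5/8, 9/32 + 1/128*1/1) = [293/1024, 37/128)
  emit 'e', narrow to [9/32, 73/256)

Answer: 9/32 73/256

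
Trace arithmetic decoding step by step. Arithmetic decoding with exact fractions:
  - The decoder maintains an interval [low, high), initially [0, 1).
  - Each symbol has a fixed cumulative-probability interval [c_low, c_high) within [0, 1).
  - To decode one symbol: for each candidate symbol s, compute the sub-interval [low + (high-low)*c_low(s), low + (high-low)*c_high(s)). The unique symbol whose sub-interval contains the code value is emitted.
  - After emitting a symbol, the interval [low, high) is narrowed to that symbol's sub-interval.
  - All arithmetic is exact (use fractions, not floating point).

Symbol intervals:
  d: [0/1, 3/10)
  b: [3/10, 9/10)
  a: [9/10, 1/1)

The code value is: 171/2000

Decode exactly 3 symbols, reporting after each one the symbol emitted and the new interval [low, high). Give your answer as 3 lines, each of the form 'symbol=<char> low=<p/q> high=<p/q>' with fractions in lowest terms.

Answer: symbol=d low=0/1 high=3/10
symbol=d low=0/1 high=9/100
symbol=a low=81/1000 high=9/100

Derivation:
Step 1: interval [0/1, 1/1), width = 1/1 - 0/1 = 1/1
  'd': [0/1 + 1/1*0/1, 0/1 + 1/1*3/10) = [0/1, 3/10) <- contains code 171/2000
  'b': [0/1 + 1/1*3/10, 0/1 + 1/1*9/10) = [3/10, 9/10)
  'a': [0/1 + 1/1*9/10, 0/1 + 1/1*1/1) = [9/10, 1/1)
  emit 'd', narrow to [0/1, 3/10)
Step 2: interval [0/1, 3/10), width = 3/10 - 0/1 = 3/10
  'd': [0/1 + 3/10*0/1, 0/1 + 3/10*3/10) = [0/1, 9/100) <- contains code 171/2000
  'b': [0/1 + 3/10*3/10, 0/1 + 3/10*9/10) = [9/100, 27/100)
  'a': [0/1 + 3/10*9/10, 0/1 + 3/10*1/1) = [27/100, 3/10)
  emit 'd', narrow to [0/1, 9/100)
Step 3: interval [0/1, 9/100), width = 9/100 - 0/1 = 9/100
  'd': [0/1 + 9/100*0/1, 0/1 + 9/100*3/10) = [0/1, 27/1000)
  'b': [0/1 + 9/100*3/10, 0/1 + 9/100*9/10) = [27/1000, 81/1000)
  'a': [0/1 + 9/100*9/10, 0/1 + 9/100*1/1) = [81/1000, 9/100) <- contains code 171/2000
  emit 'a', narrow to [81/1000, 9/100)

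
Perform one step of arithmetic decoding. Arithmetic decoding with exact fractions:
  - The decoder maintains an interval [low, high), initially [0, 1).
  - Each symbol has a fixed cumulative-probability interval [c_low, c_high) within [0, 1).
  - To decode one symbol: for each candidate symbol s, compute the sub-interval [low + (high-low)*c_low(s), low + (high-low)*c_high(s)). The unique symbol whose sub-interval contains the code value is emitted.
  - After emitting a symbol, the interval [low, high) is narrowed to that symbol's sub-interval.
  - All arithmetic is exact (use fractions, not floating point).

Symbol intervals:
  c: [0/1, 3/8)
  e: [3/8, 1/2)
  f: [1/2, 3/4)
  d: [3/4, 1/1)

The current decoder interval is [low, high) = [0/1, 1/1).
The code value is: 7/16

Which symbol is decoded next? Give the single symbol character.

Answer: e

Derivation:
Interval width = high − low = 1/1 − 0/1 = 1/1
Scaled code = (code − low) / width = (7/16 − 0/1) / 1/1 = 7/16
  c: [0/1, 3/8) 
  e: [3/8, 1/2) ← scaled code falls here ✓
  f: [1/2, 3/4) 
  d: [3/4, 1/1) 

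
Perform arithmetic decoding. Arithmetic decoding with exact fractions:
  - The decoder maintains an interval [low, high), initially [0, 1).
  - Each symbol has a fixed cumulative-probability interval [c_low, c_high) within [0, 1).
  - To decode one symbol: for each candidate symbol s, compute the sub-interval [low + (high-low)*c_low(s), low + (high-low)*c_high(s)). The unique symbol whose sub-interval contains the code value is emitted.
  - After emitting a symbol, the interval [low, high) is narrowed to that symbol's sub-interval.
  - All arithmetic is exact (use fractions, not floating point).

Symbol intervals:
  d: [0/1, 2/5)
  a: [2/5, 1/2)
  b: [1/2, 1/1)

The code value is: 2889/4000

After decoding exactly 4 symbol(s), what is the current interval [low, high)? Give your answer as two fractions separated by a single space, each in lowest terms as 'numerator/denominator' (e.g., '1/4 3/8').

Answer: 361/500 289/400

Derivation:
Step 1: interval [0/1, 1/1), width = 1/1 - 0/1 = 1/1
  'd': [0/1 + 1/1*0/1, 0/1 + 1/1*2/5) = [0/1, 2/5)
  'a': [0/1 + 1/1*2/5, 0/1 + 1/1*1/2) = [2/5, 1/2)
  'b': [0/1 + 1/1*1/2, 0/1 + 1/1*1/1) = [1/2, 1/1) <- contains code 2889/4000
  emit 'b', narrow to [1/2, 1/1)
Step 2: interval [1/2, 1/1), width = 1/1 - 1/2 = 1/2
  'd': [1/2 + 1/2*0/1, 1/2 + 1/2*2/5) = [1/2, 7/10)
  'a': [1/2 + 1/2*2/5, 1/2 + 1/2*1/2) = [7/10, 3/4) <- contains code 2889/4000
  'b': [1/2 + 1/2*1/2, 1/2 + 1/2*1/1) = [3/4, 1/1)
  emit 'a', narrow to [7/10, 3/4)
Step 3: interval [7/10, 3/4), width = 3/4 - 7/10 = 1/20
  'd': [7/10 + 1/20*0/1, 7/10 + 1/20*2/5) = [7/10, 18/25)
  'a': [7/10 + 1/20*2/5, 7/10 + 1/20*1/2) = [18/25, 29/40) <- contains code 2889/4000
  'b': [7/10 + 1/20*1/2, 7/10 + 1/20*1/1) = [29/40, 3/4)
  emit 'a', narrow to [18/25, 29/40)
Step 4: interval [18/25, 29/40), width = 29/40 - 18/25 = 1/200
  'd': [18/25 + 1/200*0/1, 18/25 + 1/200*2/5) = [18/25, 361/500)
  'a': [18/25 + 1/200*2/5, 18/25 + 1/200*1/2) = [361/500, 289/400) <- contains code 2889/4000
  'b': [18/25 + 1/200*1/2, 18/25 + 1/200*1/1) = [289/400, 29/40)
  emit 'a', narrow to [361/500, 289/400)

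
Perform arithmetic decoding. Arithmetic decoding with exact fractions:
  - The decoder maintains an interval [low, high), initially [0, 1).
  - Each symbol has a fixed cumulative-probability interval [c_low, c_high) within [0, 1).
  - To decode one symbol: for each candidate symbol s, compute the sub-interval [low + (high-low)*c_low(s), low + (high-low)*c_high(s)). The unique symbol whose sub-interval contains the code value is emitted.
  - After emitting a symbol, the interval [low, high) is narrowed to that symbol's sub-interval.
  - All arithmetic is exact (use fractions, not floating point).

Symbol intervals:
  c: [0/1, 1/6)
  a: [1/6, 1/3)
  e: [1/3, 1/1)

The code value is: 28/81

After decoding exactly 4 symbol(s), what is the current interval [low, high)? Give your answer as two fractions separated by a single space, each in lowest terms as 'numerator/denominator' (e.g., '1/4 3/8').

Answer: 55/162 19/54

Derivation:
Step 1: interval [0/1, 1/1), width = 1/1 - 0/1 = 1/1
  'c': [0/1 + 1/1*0/1, 0/1 + 1/1*1/6) = [0/1, 1/6)
  'a': [0/1 + 1/1*1/6, 0/1 + 1/1*1/3) = [1/6, 1/3)
  'e': [0/1 + 1/1*1/3, 0/1 + 1/1*1/1) = [1/3, 1/1) <- contains code 28/81
  emit 'e', narrow to [1/3, 1/1)
Step 2: interval [1/3, 1/1), width = 1/1 - 1/3 = 2/3
  'c': [1/3 + 2/3*0/1, 1/3 + 2/3*1/6) = [1/3, 4/9) <- contains code 28/81
  'a': [1/3 + 2/3*1/6, 1/3 + 2/3*1/3) = [4/9, 5/9)
  'e': [1/3 + 2/3*1/3, 1/3 + 2/3*1/1) = [5/9, 1/1)
  emit 'c', narrow to [1/3, 4/9)
Step 3: interval [1/3, 4/9), width = 4/9 - 1/3 = 1/9
  'c': [1/3 + 1/9*0/1, 1/3 + 1/9*1/6) = [1/3, 19/54) <- contains code 28/81
  'a': [1/3 + 1/9*1/6, 1/3 + 1/9*1/3) = [19/54, 10/27)
  'e': [1/3 + 1/9*1/3, 1/3 + 1/9*1/1) = [10/27, 4/9)
  emit 'c', narrow to [1/3, 19/54)
Step 4: interval [1/3, 19/54), width = 19/54 - 1/3 = 1/54
  'c': [1/3 + 1/54*0/1, 1/3 + 1/54*1/6) = [1/3, 109/324)
  'a': [1/3 + 1/54*1/6, 1/3 + 1/54*1/3) = [109/324, 55/162)
  'e': [1/3 + 1/54*1/3, 1/3 + 1/54*1/1) = [55/162, 19/54) <- contains code 28/81
  emit 'e', narrow to [55/162, 19/54)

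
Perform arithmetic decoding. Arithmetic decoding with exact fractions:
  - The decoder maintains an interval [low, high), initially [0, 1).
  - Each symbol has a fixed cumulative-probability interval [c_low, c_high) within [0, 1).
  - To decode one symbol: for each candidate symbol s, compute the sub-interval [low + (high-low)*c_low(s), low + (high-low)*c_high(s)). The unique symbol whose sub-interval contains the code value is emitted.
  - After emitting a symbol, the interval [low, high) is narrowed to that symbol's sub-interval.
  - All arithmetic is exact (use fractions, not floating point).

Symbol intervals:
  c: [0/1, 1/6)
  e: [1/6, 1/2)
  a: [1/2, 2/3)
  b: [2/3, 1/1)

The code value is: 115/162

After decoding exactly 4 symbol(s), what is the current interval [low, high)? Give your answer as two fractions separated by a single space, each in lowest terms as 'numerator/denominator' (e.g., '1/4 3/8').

Answer: 229/324 77/108

Derivation:
Step 1: interval [0/1, 1/1), width = 1/1 - 0/1 = 1/1
  'c': [0/1 + 1/1*0/1, 0/1 + 1/1*1/6) = [0/1, 1/6)
  'e': [0/1 + 1/1*1/6, 0/1 + 1/1*1/2) = [1/6, 1/2)
  'a': [0/1 + 1/1*1/2, 0/1 + 1/1*2/3) = [1/2, 2/3)
  'b': [0/1 + 1/1*2/3, 0/1 + 1/1*1/1) = [2/3, 1/1) <- contains code 115/162
  emit 'b', narrow to [2/3, 1/1)
Step 2: interval [2/3, 1/1), width = 1/1 - 2/3 = 1/3
  'c': [2/3 + 1/3*0/1, 2/3 + 1/3*1/6) = [2/3, 13/18) <- contains code 115/162
  'e': [2/3 + 1/3*1/6, 2/3 + 1/3*1/2) = [13/18, 5/6)
  'a': [2/3 + 1/3*1/2, 2/3 + 1/3*2/3) = [5/6, 8/9)
  'b': [2/3 + 1/3*2/3, 2/3 + 1/3*1/1) = [8/9, 1/1)
  emit 'c', narrow to [2/3, 13/18)
Step 3: interval [2/3, 13/18), width = 13/18 - 2/3 = 1/18
  'c': [2/3 + 1/18*0/1, 2/3 + 1/18*1/6) = [2/3, 73/108)
  'e': [2/3 + 1/18*1/6, 2/3 + 1/18*1/2) = [73/108, 25/36)
  'a': [2/3 + 1/18*1/2, 2/3 + 1/18*2/3) = [25/36, 19/27)
  'b': [2/3 + 1/18*2/3, 2/3 + 1/18*1/1) = [19/27, 13/18) <- contains code 115/162
  emit 'b', narrow to [19/27, 13/18)
Step 4: interval [19/27, 13/18), width = 13/18 - 19/27 = 1/54
  'c': [19/27 + 1/54*0/1, 19/27 + 1/54*1/6) = [19/27, 229/324)
  'e': [19/27 + 1/54*1/6, 19/27 + 1/54*1/2) = [229/324, 77/108) <- contains code 115/162
  'a': [19/27 + 1/54*1/2, 19/27 + 1/54*2/3) = [77/108, 58/81)
  'b': [19/27 + 1/54*2/3, 19/27 + 1/54*1/1) = [58/81, 13/18)
  emit 'e', narrow to [229/324, 77/108)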